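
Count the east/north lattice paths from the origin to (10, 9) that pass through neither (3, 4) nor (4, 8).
Number of paths = 62418

Inclusion–exclusion. Total paths: C(19, 10) = 92378. Through P₁: C(7, 3)·C(12, 7) = 27720. Through P₂: C(12, 4)·C(7, 6) = 3465. Since P₁ is strictly southwest of P₂, a monotone path through both must visit P₁ then P₂; paths through both = C(7, 3)·C(5, 1)·C(7, 6) = 1225. Avoid both = 92378 − 27720 − 3465 + 1225 = 62418.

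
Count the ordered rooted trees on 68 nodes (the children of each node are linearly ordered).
C_67 = 22033725021956517463358552614056949950

These ordered rooted trees are counted by the Catalan number C_n = (1/(n + 1)) · C(2n, n). For n = 67: C_67 = (1/68) · C(134, 67) = 1498293301493043187508381577755872596600/68 = 22033725021956517463358552614056949950.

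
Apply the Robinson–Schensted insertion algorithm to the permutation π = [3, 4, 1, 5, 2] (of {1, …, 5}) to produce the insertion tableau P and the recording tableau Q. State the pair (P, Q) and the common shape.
P = [1, 2, 5] / [3, 4];  Q = [1, 2, 4] / [3, 5];  common shape = (3, 2)

Row-insert the values π_1, π_2, … into P one at a time, bumping the leftmost entry strictly greater than the inserted value down to the next row. The recording tableau Q records, in position (i, j), the step at which that cell was added to P.
  Insert 3 (step 1): P = [3];  Q = [1]
  Insert 4 (step 2): P = [3, 4];  Q = [1, 2]
  Insert 1 (step 3): P = [1, 4] / [3];  Q = [1, 2] / [3]
  Insert 5 (step 4): P = [1, 4, 5] / [3];  Q = [1, 2, 4] / [3]
  Insert 2 (step 5): P = [1, 2, 5] / [3, 4];  Q = [1, 2, 4] / [3, 5]
Final shape: (3, 2).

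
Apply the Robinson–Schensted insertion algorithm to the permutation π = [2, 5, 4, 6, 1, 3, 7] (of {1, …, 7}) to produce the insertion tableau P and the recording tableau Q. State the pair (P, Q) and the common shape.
P = [1, 3, 6, 7] / [2, 4] / [5];  Q = [1, 2, 4, 7] / [3, 6] / [5];  common shape = (4, 2, 1)

Row-insert the values π_1, π_2, … into P one at a time, bumping the leftmost entry strictly greater than the inserted value down to the next row. The recording tableau Q records, in position (i, j), the step at which that cell was added to P.
  Insert 2 (step 1): P = [2];  Q = [1]
  Insert 5 (step 2): P = [2, 5];  Q = [1, 2]
  Insert 4 (step 3): P = [2, 4] / [5];  Q = [1, 2] / [3]
  Insert 6 (step 4): P = [2, 4, 6] / [5];  Q = [1, 2, 4] / [3]
  Insert 1 (step 5): P = [1, 4, 6] / [2] / [5];  Q = [1, 2, 4] / [3] / [5]
  Insert 3 (step 6): P = [1, 3, 6] / [2, 4] / [5];  Q = [1, 2, 4] / [3, 6] / [5]
  Insert 7 (step 7): P = [1, 3, 6, 7] / [2, 4] / [5];  Q = [1, 2, 4, 7] / [3, 6] / [5]
Final shape: (4, 2, 1).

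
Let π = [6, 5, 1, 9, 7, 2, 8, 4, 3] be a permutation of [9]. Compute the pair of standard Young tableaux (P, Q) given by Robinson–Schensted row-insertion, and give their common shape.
P = [1, 2, 3] / [4, 7, 8] / [5, 9] / [6];  Q = [1, 4, 7] / [2, 5, 8] / [3, 6] / [9];  common shape = (3, 3, 2, 1)

Row-insert the values π_1, π_2, … into P one at a time, bumping the leftmost entry strictly greater than the inserted value down to the next row. The recording tableau Q records, in position (i, j), the step at which that cell was added to P.
  Insert 6 (step 1): P = [6];  Q = [1]
  Insert 5 (step 2): P = [5] / [6];  Q = [1] / [2]
  Insert 1 (step 3): P = [1] / [5] / [6];  Q = [1] / [2] / [3]
  Insert 9 (step 4): P = [1, 9] / [5] / [6];  Q = [1, 4] / [2] / [3]
  Insert 7 (step 5): P = [1, 7] / [5, 9] / [6];  Q = [1, 4] / [2, 5] / [3]
  Insert 2 (step 6): P = [1, 2] / [5, 7] / [6, 9];  Q = [1, 4] / [2, 5] / [3, 6]
  Insert 8 (step 7): P = [1, 2, 8] / [5, 7] / [6, 9];  Q = [1, 4, 7] / [2, 5] / [3, 6]
  Insert 4 (step 8): P = [1, 2, 4] / [5, 7, 8] / [6, 9];  Q = [1, 4, 7] / [2, 5, 8] / [3, 6]
  Insert 3 (step 9): P = [1, 2, 3] / [4, 7, 8] / [5, 9] / [6];  Q = [1, 4, 7] / [2, 5, 8] / [3, 6] / [9]
Final shape: (3, 3, 2, 1).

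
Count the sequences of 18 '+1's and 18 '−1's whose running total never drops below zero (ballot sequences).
C_18 = 477638700

These ballot sequences are counted by the Catalan number C_n = (1/(n + 1)) · C(2n, n). For n = 18: C_18 = (1/19) · C(36, 18) = 9075135300/19 = 477638700.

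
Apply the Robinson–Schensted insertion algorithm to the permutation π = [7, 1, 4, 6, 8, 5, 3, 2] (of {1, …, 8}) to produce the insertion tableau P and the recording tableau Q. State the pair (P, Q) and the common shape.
P = [1, 2, 5, 8] / [3] / [4] / [6] / [7];  Q = [1, 3, 4, 5] / [2] / [6] / [7] / [8];  common shape = (4, 1, 1, 1, 1)

Row-insert the values π_1, π_2, … into P one at a time, bumping the leftmost entry strictly greater than the inserted value down to the next row. The recording tableau Q records, in position (i, j), the step at which that cell was added to P.
  Insert 7 (step 1): P = [7];  Q = [1]
  Insert 1 (step 2): P = [1] / [7];  Q = [1] / [2]
  Insert 4 (step 3): P = [1, 4] / [7];  Q = [1, 3] / [2]
  Insert 6 (step 4): P = [1, 4, 6] / [7];  Q = [1, 3, 4] / [2]
  Insert 8 (step 5): P = [1, 4, 6, 8] / [7];  Q = [1, 3, 4, 5] / [2]
  Insert 5 (step 6): P = [1, 4, 5, 8] / [6] / [7];  Q = [1, 3, 4, 5] / [2] / [6]
  Insert 3 (step 7): P = [1, 3, 5, 8] / [4] / [6] / [7];  Q = [1, 3, 4, 5] / [2] / [6] / [7]
  Insert 2 (step 8): P = [1, 2, 5, 8] / [3] / [4] / [6] / [7];  Q = [1, 3, 4, 5] / [2] / [6] / [7] / [8]
Final shape: (4, 1, 1, 1, 1).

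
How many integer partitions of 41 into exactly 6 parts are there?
p(41, 6 parts) = 2172

Partitions of n into exactly k parts are in bijection with partitions of n − k into at most k parts (subtract 1 from each part). So p(41, exactly 6) = p(35, parts ≤ 6). Computing via the recurrence p(m, j) = p(m, j−1) + p(m−j, j) gives 2172.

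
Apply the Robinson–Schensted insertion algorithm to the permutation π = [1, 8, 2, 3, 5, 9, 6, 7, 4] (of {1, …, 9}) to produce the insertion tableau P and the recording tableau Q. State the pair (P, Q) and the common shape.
P = [1, 2, 3, 4, 6, 7] / [5, 9] / [8];  Q = [1, 2, 4, 5, 6, 8] / [3, 7] / [9];  common shape = (6, 2, 1)

Row-insert the values π_1, π_2, … into P one at a time, bumping the leftmost entry strictly greater than the inserted value down to the next row. The recording tableau Q records, in position (i, j), the step at which that cell was added to P.
  Insert 1 (step 1): P = [1];  Q = [1]
  Insert 8 (step 2): P = [1, 8];  Q = [1, 2]
  Insert 2 (step 3): P = [1, 2] / [8];  Q = [1, 2] / [3]
  Insert 3 (step 4): P = [1, 2, 3] / [8];  Q = [1, 2, 4] / [3]
  Insert 5 (step 5): P = [1, 2, 3, 5] / [8];  Q = [1, 2, 4, 5] / [3]
  Insert 9 (step 6): P = [1, 2, 3, 5, 9] / [8];  Q = [1, 2, 4, 5, 6] / [3]
  Insert 6 (step 7): P = [1, 2, 3, 5, 6] / [8, 9];  Q = [1, 2, 4, 5, 6] / [3, 7]
  Insert 7 (step 8): P = [1, 2, 3, 5, 6, 7] / [8, 9];  Q = [1, 2, 4, 5, 6, 8] / [3, 7]
  Insert 4 (step 9): P = [1, 2, 3, 4, 6, 7] / [5, 9] / [8];  Q = [1, 2, 4, 5, 6, 8] / [3, 7] / [9]
Final shape: (6, 2, 1).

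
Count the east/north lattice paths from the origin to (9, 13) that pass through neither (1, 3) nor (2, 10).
Number of paths = 318308

Inclusion–exclusion. Total paths: C(22, 9) = 497420. Through P₁: C(4, 1)·C(18, 8) = 175032. Through P₂: C(12, 2)·C(10, 7) = 7920. Since P₁ is strictly southwest of P₂, a monotone path through both must visit P₁ then P₂; paths through both = C(4, 1)·C(8, 1)·C(10, 7) = 3840. Avoid both = 497420 − 175032 − 7920 + 3840 = 318308.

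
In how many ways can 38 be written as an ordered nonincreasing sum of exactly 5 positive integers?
p(38, 5 parts) = 918

Partitions of n into exactly k parts are in bijection with partitions of n − k into at most k parts (subtract 1 from each part). So p(38, exactly 5) = p(33, parts ≤ 5). Computing via the recurrence p(m, j) = p(m, j−1) + p(m−j, j) gives 918.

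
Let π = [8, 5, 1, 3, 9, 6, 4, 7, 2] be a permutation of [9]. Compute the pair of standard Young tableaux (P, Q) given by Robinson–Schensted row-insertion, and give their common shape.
P = [1, 2, 4, 7] / [3, 6] / [5, 9] / [8];  Q = [1, 4, 5, 8] / [2, 6] / [3, 7] / [9];  common shape = (4, 2, 2, 1)

Row-insert the values π_1, π_2, … into P one at a time, bumping the leftmost entry strictly greater than the inserted value down to the next row. The recording tableau Q records, in position (i, j), the step at which that cell was added to P.
  Insert 8 (step 1): P = [8];  Q = [1]
  Insert 5 (step 2): P = [5] / [8];  Q = [1] / [2]
  Insert 1 (step 3): P = [1] / [5] / [8];  Q = [1] / [2] / [3]
  Insert 3 (step 4): P = [1, 3] / [5] / [8];  Q = [1, 4] / [2] / [3]
  Insert 9 (step 5): P = [1, 3, 9] / [5] / [8];  Q = [1, 4, 5] / [2] / [3]
  Insert 6 (step 6): P = [1, 3, 6] / [5, 9] / [8];  Q = [1, 4, 5] / [2, 6] / [3]
  Insert 4 (step 7): P = [1, 3, 4] / [5, 6] / [8, 9];  Q = [1, 4, 5] / [2, 6] / [3, 7]
  Insert 7 (step 8): P = [1, 3, 4, 7] / [5, 6] / [8, 9];  Q = [1, 4, 5, 8] / [2, 6] / [3, 7]
  Insert 2 (step 9): P = [1, 2, 4, 7] / [3, 6] / [5, 9] / [8];  Q = [1, 4, 5, 8] / [2, 6] / [3, 7] / [9]
Final shape: (4, 2, 2, 1).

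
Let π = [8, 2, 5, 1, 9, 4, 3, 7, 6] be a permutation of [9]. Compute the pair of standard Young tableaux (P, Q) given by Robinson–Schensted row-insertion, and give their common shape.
P = [1, 3, 6] / [2, 4, 7] / [5, 9] / [8];  Q = [1, 3, 5] / [2, 6, 8] / [4, 9] / [7];  common shape = (3, 3, 2, 1)

Row-insert the values π_1, π_2, … into P one at a time, bumping the leftmost entry strictly greater than the inserted value down to the next row. The recording tableau Q records, in position (i, j), the step at which that cell was added to P.
  Insert 8 (step 1): P = [8];  Q = [1]
  Insert 2 (step 2): P = [2] / [8];  Q = [1] / [2]
  Insert 5 (step 3): P = [2, 5] / [8];  Q = [1, 3] / [2]
  Insert 1 (step 4): P = [1, 5] / [2] / [8];  Q = [1, 3] / [2] / [4]
  Insert 9 (step 5): P = [1, 5, 9] / [2] / [8];  Q = [1, 3, 5] / [2] / [4]
  Insert 4 (step 6): P = [1, 4, 9] / [2, 5] / [8];  Q = [1, 3, 5] / [2, 6] / [4]
  Insert 3 (step 7): P = [1, 3, 9] / [2, 4] / [5] / [8];  Q = [1, 3, 5] / [2, 6] / [4] / [7]
  Insert 7 (step 8): P = [1, 3, 7] / [2, 4, 9] / [5] / [8];  Q = [1, 3, 5] / [2, 6, 8] / [4] / [7]
  Insert 6 (step 9): P = [1, 3, 6] / [2, 4, 7] / [5, 9] / [8];  Q = [1, 3, 5] / [2, 6, 8] / [4, 9] / [7]
Final shape: (3, 3, 2, 1).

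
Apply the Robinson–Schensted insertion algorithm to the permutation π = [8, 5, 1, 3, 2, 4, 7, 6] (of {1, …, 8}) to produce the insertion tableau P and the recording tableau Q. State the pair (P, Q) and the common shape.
P = [1, 2, 4, 6] / [3, 7] / [5] / [8];  Q = [1, 4, 6, 7] / [2, 8] / [3] / [5];  common shape = (4, 2, 1, 1)

Row-insert the values π_1, π_2, … into P one at a time, bumping the leftmost entry strictly greater than the inserted value down to the next row. The recording tableau Q records, in position (i, j), the step at which that cell was added to P.
  Insert 8 (step 1): P = [8];  Q = [1]
  Insert 5 (step 2): P = [5] / [8];  Q = [1] / [2]
  Insert 1 (step 3): P = [1] / [5] / [8];  Q = [1] / [2] / [3]
  Insert 3 (step 4): P = [1, 3] / [5] / [8];  Q = [1, 4] / [2] / [3]
  Insert 2 (step 5): P = [1, 2] / [3] / [5] / [8];  Q = [1, 4] / [2] / [3] / [5]
  Insert 4 (step 6): P = [1, 2, 4] / [3] / [5] / [8];  Q = [1, 4, 6] / [2] / [3] / [5]
  Insert 7 (step 7): P = [1, 2, 4, 7] / [3] / [5] / [8];  Q = [1, 4, 6, 7] / [2] / [3] / [5]
  Insert 6 (step 8): P = [1, 2, 4, 6] / [3, 7] / [5] / [8];  Q = [1, 4, 6, 7] / [2, 8] / [3] / [5]
Final shape: (4, 2, 1, 1).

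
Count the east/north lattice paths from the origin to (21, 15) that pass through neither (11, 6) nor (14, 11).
Number of paths = 3182398912

Inclusion–exclusion. Total paths: C(36, 21) = 5567902560. Through P₁: C(17, 11)·C(19, 10) = 1143270128. Through P₂: C(25, 14)·C(11, 7) = 1470942000. Since P₁ is strictly southwest of P₂, a monotone path through both must visit P₁ then P₂; paths through both = C(17, 11)·C(8, 3)·C(11, 7) = 228708480. Avoid both = 5567902560 − 1143270128 − 1470942000 + 228708480 = 3182398912.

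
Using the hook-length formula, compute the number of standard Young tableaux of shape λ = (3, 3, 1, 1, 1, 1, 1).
# SYT of shape (3, 3, 1, 1, 1, 1, 1) = 385

Hook-length formula: f^λ = n! / Π hook(c), product over all cells c of the Young diagram. For λ = (3, 3, 1, 1, 1, 1, 1), n = 11 boxes. Hook lengths by row (left-to-right, top-to-bottom): [9, 3, 2]; [8, 2, 1]; [5]; [4]; [3]; [2]; [1]. Product of hooks = 103680. So f^λ = 11! / 103680 = 39916800 / 103680 = 385.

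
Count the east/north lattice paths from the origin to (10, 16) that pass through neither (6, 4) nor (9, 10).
Number of paths = 4406369

Inclusion–exclusion. Total paths: C(26, 10) = 5311735. Through P₁: C(10, 6)·C(16, 4) = 382200. Through P₂: C(19, 9)·C(7, 1) = 646646. Since P₁ is strictly southwest of P₂, a monotone path through both must visit P₁ then P₂; paths through both = C(10, 6)·C(9, 3)·C(7, 1) = 123480. Avoid both = 5311735 − 382200 − 646646 + 123480 = 4406369.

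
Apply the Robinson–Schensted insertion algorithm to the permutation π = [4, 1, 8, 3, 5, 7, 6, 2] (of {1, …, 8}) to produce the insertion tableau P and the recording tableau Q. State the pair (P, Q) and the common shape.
P = [1, 2, 5, 6] / [3, 7] / [4] / [8];  Q = [1, 3, 5, 6] / [2, 4] / [7] / [8];  common shape = (4, 2, 1, 1)

Row-insert the values π_1, π_2, … into P one at a time, bumping the leftmost entry strictly greater than the inserted value down to the next row. The recording tableau Q records, in position (i, j), the step at which that cell was added to P.
  Insert 4 (step 1): P = [4];  Q = [1]
  Insert 1 (step 2): P = [1] / [4];  Q = [1] / [2]
  Insert 8 (step 3): P = [1, 8] / [4];  Q = [1, 3] / [2]
  Insert 3 (step 4): P = [1, 3] / [4, 8];  Q = [1, 3] / [2, 4]
  Insert 5 (step 5): P = [1, 3, 5] / [4, 8];  Q = [1, 3, 5] / [2, 4]
  Insert 7 (step 6): P = [1, 3, 5, 7] / [4, 8];  Q = [1, 3, 5, 6] / [2, 4]
  Insert 6 (step 7): P = [1, 3, 5, 6] / [4, 7] / [8];  Q = [1, 3, 5, 6] / [2, 4] / [7]
  Insert 2 (step 8): P = [1, 2, 5, 6] / [3, 7] / [4] / [8];  Q = [1, 3, 5, 6] / [2, 4] / [7] / [8]
Final shape: (4, 2, 1, 1).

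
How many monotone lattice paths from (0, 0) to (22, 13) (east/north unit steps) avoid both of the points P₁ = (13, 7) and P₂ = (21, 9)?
Number of paths = 1034256450

Inclusion–exclusion. Total paths: C(35, 22) = 1476337800. Through P₁: C(20, 13)·C(15, 9) = 387987600. Through P₂: C(30, 21)·C(5, 1) = 71535750. Since P₁ is strictly southwest of P₂, a monotone path through both must visit P₁ then P₂; paths through both = C(20, 13)·C(10, 8)·C(5, 1) = 17442000. Avoid both = 1476337800 − 387987600 − 71535750 + 17442000 = 1034256450.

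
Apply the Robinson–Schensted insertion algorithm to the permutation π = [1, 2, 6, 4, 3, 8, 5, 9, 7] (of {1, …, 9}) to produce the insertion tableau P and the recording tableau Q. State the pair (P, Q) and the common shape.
P = [1, 2, 3, 5, 7] / [4, 8, 9] / [6];  Q = [1, 2, 3, 6, 8] / [4, 7, 9] / [5];  common shape = (5, 3, 1)

Row-insert the values π_1, π_2, … into P one at a time, bumping the leftmost entry strictly greater than the inserted value down to the next row. The recording tableau Q records, in position (i, j), the step at which that cell was added to P.
  Insert 1 (step 1): P = [1];  Q = [1]
  Insert 2 (step 2): P = [1, 2];  Q = [1, 2]
  Insert 6 (step 3): P = [1, 2, 6];  Q = [1, 2, 3]
  Insert 4 (step 4): P = [1, 2, 4] / [6];  Q = [1, 2, 3] / [4]
  Insert 3 (step 5): P = [1, 2, 3] / [4] / [6];  Q = [1, 2, 3] / [4] / [5]
  Insert 8 (step 6): P = [1, 2, 3, 8] / [4] / [6];  Q = [1, 2, 3, 6] / [4] / [5]
  Insert 5 (step 7): P = [1, 2, 3, 5] / [4, 8] / [6];  Q = [1, 2, 3, 6] / [4, 7] / [5]
  Insert 9 (step 8): P = [1, 2, 3, 5, 9] / [4, 8] / [6];  Q = [1, 2, 3, 6, 8] / [4, 7] / [5]
  Insert 7 (step 9): P = [1, 2, 3, 5, 7] / [4, 8, 9] / [6];  Q = [1, 2, 3, 6, 8] / [4, 7, 9] / [5]
Final shape: (5, 3, 1).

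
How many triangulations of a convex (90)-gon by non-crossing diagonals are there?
C_88 = 64633260585762914370496637486146181462681535261000

These polygon triangulations are counted by the Catalan number C_n = (1/(n + 1)) · C(2n, n). For n = 88: C_88 = (1/89) · C(176, 88) = 5752360192132899378974200736267010150178656638229000/89 = 64633260585762914370496637486146181462681535261000.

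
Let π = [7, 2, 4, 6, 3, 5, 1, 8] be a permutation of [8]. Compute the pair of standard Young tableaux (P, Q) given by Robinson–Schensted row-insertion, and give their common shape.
P = [1, 3, 5, 8] / [2, 6] / [4] / [7];  Q = [1, 3, 4, 8] / [2, 6] / [5] / [7];  common shape = (4, 2, 1, 1)

Row-insert the values π_1, π_2, … into P one at a time, bumping the leftmost entry strictly greater than the inserted value down to the next row. The recording tableau Q records, in position (i, j), the step at which that cell was added to P.
  Insert 7 (step 1): P = [7];  Q = [1]
  Insert 2 (step 2): P = [2] / [7];  Q = [1] / [2]
  Insert 4 (step 3): P = [2, 4] / [7];  Q = [1, 3] / [2]
  Insert 6 (step 4): P = [2, 4, 6] / [7];  Q = [1, 3, 4] / [2]
  Insert 3 (step 5): P = [2, 3, 6] / [4] / [7];  Q = [1, 3, 4] / [2] / [5]
  Insert 5 (step 6): P = [2, 3, 5] / [4, 6] / [7];  Q = [1, 3, 4] / [2, 6] / [5]
  Insert 1 (step 7): P = [1, 3, 5] / [2, 6] / [4] / [7];  Q = [1, 3, 4] / [2, 6] / [5] / [7]
  Insert 8 (step 8): P = [1, 3, 5, 8] / [2, 6] / [4] / [7];  Q = [1, 3, 4, 8] / [2, 6] / [5] / [7]
Final shape: (4, 2, 1, 1).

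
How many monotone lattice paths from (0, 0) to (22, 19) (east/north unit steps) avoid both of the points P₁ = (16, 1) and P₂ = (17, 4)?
Number of paths = 244568644900

Inclusion–exclusion. Total paths: C(41, 22) = 244662670200. Through P₁: C(17, 16)·C(24, 6) = 2288132. Through P₂: C(21, 17)·C(20, 5) = 92791440. Since P₁ is strictly southwest of P₂, a monotone path through both must visit P₁ then P₂; paths through both = C(17, 16)·C(4, 1)·C(20, 5) = 1054272. Avoid both = 244662670200 − 2288132 − 92791440 + 1054272 = 244568644900.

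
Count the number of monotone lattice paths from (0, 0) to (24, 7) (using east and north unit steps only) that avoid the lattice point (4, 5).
Number of paths = 2600469

Total paths from (0, 0) to (24, 7): C(31, 24) = 2629575. Paths through (4, 5): (paths (0, 0) → (4, 5)) × (paths (4, 5) → (24, 7)) = C(9, 4) · C(22, 20) = 126 · 231 = 29106. Avoidance count = 2629575 − 29106 = 2600469.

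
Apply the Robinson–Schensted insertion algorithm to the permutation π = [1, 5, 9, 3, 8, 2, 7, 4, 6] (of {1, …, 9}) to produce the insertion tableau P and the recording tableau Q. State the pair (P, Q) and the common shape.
P = [1, 2, 4, 6] / [3, 7] / [5, 8] / [9];  Q = [1, 2, 3, 9] / [4, 5] / [6, 7] / [8];  common shape = (4, 2, 2, 1)

Row-insert the values π_1, π_2, … into P one at a time, bumping the leftmost entry strictly greater than the inserted value down to the next row. The recording tableau Q records, in position (i, j), the step at which that cell was added to P.
  Insert 1 (step 1): P = [1];  Q = [1]
  Insert 5 (step 2): P = [1, 5];  Q = [1, 2]
  Insert 9 (step 3): P = [1, 5, 9];  Q = [1, 2, 3]
  Insert 3 (step 4): P = [1, 3, 9] / [5];  Q = [1, 2, 3] / [4]
  Insert 8 (step 5): P = [1, 3, 8] / [5, 9];  Q = [1, 2, 3] / [4, 5]
  Insert 2 (step 6): P = [1, 2, 8] / [3, 9] / [5];  Q = [1, 2, 3] / [4, 5] / [6]
  Insert 7 (step 7): P = [1, 2, 7] / [3, 8] / [5, 9];  Q = [1, 2, 3] / [4, 5] / [6, 7]
  Insert 4 (step 8): P = [1, 2, 4] / [3, 7] / [5, 8] / [9];  Q = [1, 2, 3] / [4, 5] / [6, 7] / [8]
  Insert 6 (step 9): P = [1, 2, 4, 6] / [3, 7] / [5, 8] / [9];  Q = [1, 2, 3, 9] / [4, 5] / [6, 7] / [8]
Final shape: (4, 2, 2, 1).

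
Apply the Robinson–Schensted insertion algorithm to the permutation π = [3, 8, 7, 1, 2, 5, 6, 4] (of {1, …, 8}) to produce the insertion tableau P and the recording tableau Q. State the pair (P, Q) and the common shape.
P = [1, 2, 4, 6] / [3, 5] / [7] / [8];  Q = [1, 2, 6, 7] / [3, 5] / [4] / [8];  common shape = (4, 2, 1, 1)

Row-insert the values π_1, π_2, … into P one at a time, bumping the leftmost entry strictly greater than the inserted value down to the next row. The recording tableau Q records, in position (i, j), the step at which that cell was added to P.
  Insert 3 (step 1): P = [3];  Q = [1]
  Insert 8 (step 2): P = [3, 8];  Q = [1, 2]
  Insert 7 (step 3): P = [3, 7] / [8];  Q = [1, 2] / [3]
  Insert 1 (step 4): P = [1, 7] / [3] / [8];  Q = [1, 2] / [3] / [4]
  Insert 2 (step 5): P = [1, 2] / [3, 7] / [8];  Q = [1, 2] / [3, 5] / [4]
  Insert 5 (step 6): P = [1, 2, 5] / [3, 7] / [8];  Q = [1, 2, 6] / [3, 5] / [4]
  Insert 6 (step 7): P = [1, 2, 5, 6] / [3, 7] / [8];  Q = [1, 2, 6, 7] / [3, 5] / [4]
  Insert 4 (step 8): P = [1, 2, 4, 6] / [3, 5] / [7] / [8];  Q = [1, 2, 6, 7] / [3, 5] / [4] / [8]
Final shape: (4, 2, 1, 1).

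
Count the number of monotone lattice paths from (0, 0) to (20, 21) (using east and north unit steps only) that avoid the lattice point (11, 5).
Number of paths = 260205222420

Total paths from (0, 0) to (20, 21): C(41, 20) = 269128937220. Paths through (11, 5): (paths (0, 0) → (11, 5)) × (paths (11, 5) → (20, 21)) = C(16, 11) · C(25, 9) = 4368 · 2042975 = 8923714800. Avoidance count = 269128937220 − 8923714800 = 260205222420.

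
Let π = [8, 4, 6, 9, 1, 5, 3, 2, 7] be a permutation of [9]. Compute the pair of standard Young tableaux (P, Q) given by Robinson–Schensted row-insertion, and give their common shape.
P = [1, 2, 7] / [3, 5, 9] / [4] / [6] / [8];  Q = [1, 3, 4] / [2, 6, 9] / [5] / [7] / [8];  common shape = (3, 3, 1, 1, 1)

Row-insert the values π_1, π_2, … into P one at a time, bumping the leftmost entry strictly greater than the inserted value down to the next row. The recording tableau Q records, in position (i, j), the step at which that cell was added to P.
  Insert 8 (step 1): P = [8];  Q = [1]
  Insert 4 (step 2): P = [4] / [8];  Q = [1] / [2]
  Insert 6 (step 3): P = [4, 6] / [8];  Q = [1, 3] / [2]
  Insert 9 (step 4): P = [4, 6, 9] / [8];  Q = [1, 3, 4] / [2]
  Insert 1 (step 5): P = [1, 6, 9] / [4] / [8];  Q = [1, 3, 4] / [2] / [5]
  Insert 5 (step 6): P = [1, 5, 9] / [4, 6] / [8];  Q = [1, 3, 4] / [2, 6] / [5]
  Insert 3 (step 7): P = [1, 3, 9] / [4, 5] / [6] / [8];  Q = [1, 3, 4] / [2, 6] / [5] / [7]
  Insert 2 (step 8): P = [1, 2, 9] / [3, 5] / [4] / [6] / [8];  Q = [1, 3, 4] / [2, 6] / [5] / [7] / [8]
  Insert 7 (step 9): P = [1, 2, 7] / [3, 5, 9] / [4] / [6] / [8];  Q = [1, 3, 4] / [2, 6, 9] / [5] / [7] / [8]
Final shape: (3, 3, 1, 1, 1).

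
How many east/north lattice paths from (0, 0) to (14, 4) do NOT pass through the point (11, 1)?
Number of paths = 2820

Total paths from (0, 0) to (14, 4): C(18, 14) = 3060. Paths through (11, 1): (paths (0, 0) → (11, 1)) × (paths (11, 1) → (14, 4)) = C(12, 11) · C(6, 3) = 12 · 20 = 240. Avoidance count = 3060 − 240 = 2820.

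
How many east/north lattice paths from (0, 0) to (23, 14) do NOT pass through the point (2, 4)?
Number of paths = 5441804325

Total paths from (0, 0) to (23, 14): C(37, 23) = 6107086800. Paths through (2, 4): (paths (0, 0) → (2, 4)) × (paths (2, 4) → (23, 14)) = C(6, 2) · C(31, 21) = 15 · 44352165 = 665282475. Avoidance count = 6107086800 − 665282475 = 5441804325.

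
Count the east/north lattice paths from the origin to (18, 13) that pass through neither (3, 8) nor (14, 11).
Number of paths = 137734815

Inclusion–exclusion. Total paths: C(31, 18) = 206253075. Through P₁: C(11, 3)·C(20, 15) = 2558160. Through P₂: C(25, 14)·C(6, 4) = 66861000. Since P₁ is strictly southwest of P₂, a monotone path through both must visit P₁ then P₂; paths through both = C(11, 3)·C(14, 11)·C(6, 4) = 900900. Avoid both = 206253075 − 2558160 − 66861000 + 900900 = 137734815.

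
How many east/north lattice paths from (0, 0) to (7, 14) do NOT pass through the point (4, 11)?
Number of paths = 88980

Total paths from (0, 0) to (7, 14): C(21, 7) = 116280. Paths through (4, 11): (paths (0, 0) → (4, 11)) × (paths (4, 11) → (7, 14)) = C(15, 4) · C(6, 3) = 1365 · 20 = 27300. Avoidance count = 116280 − 27300 = 88980.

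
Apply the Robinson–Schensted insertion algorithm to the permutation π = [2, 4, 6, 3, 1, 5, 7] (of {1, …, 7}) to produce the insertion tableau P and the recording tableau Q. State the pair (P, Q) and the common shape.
P = [1, 3, 5, 7] / [2, 6] / [4];  Q = [1, 2, 3, 7] / [4, 6] / [5];  common shape = (4, 2, 1)

Row-insert the values π_1, π_2, … into P one at a time, bumping the leftmost entry strictly greater than the inserted value down to the next row. The recording tableau Q records, in position (i, j), the step at which that cell was added to P.
  Insert 2 (step 1): P = [2];  Q = [1]
  Insert 4 (step 2): P = [2, 4];  Q = [1, 2]
  Insert 6 (step 3): P = [2, 4, 6];  Q = [1, 2, 3]
  Insert 3 (step 4): P = [2, 3, 6] / [4];  Q = [1, 2, 3] / [4]
  Insert 1 (step 5): P = [1, 3, 6] / [2] / [4];  Q = [1, 2, 3] / [4] / [5]
  Insert 5 (step 6): P = [1, 3, 5] / [2, 6] / [4];  Q = [1, 2, 3] / [4, 6] / [5]
  Insert 7 (step 7): P = [1, 3, 5, 7] / [2, 6] / [4];  Q = [1, 2, 3, 7] / [4, 6] / [5]
Final shape: (4, 2, 1).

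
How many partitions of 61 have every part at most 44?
p(61, parts ≤ 44) = 1120590

Use the recurrence p(n, m) = p(n, m−1) + p(n−m, m): either the largest part is < m (count p(n, m−1)) or the largest part is exactly m (remove one copy of m, count p(n−m, m)). With p(0, ·) = 1 this gives p(61, parts ≤ 44) = 1120590. (By conjugating Young diagrams, this also counts partitions of 61 into at most 44 parts.)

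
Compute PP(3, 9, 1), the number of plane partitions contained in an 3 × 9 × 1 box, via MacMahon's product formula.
PP(3, 9, 1) = 220

Evaluate the triple product over i = 1..3, j = 1..9, k = 1..1. The factors are (2/1) · (3/2) · (4/3) · (5/4) · (6/5) · (7/6) · (8/7) · (9/8) · … (27 factors total). The numerators and denominators telescope so the product is an integer; carrying out the multiplication exactly gives PP(3, 9, 1) = 220.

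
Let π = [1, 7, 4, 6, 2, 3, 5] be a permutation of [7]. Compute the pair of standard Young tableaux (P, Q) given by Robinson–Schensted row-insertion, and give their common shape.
P = [1, 2, 3, 5] / [4, 6] / [7];  Q = [1, 2, 4, 7] / [3, 6] / [5];  common shape = (4, 2, 1)

Row-insert the values π_1, π_2, … into P one at a time, bumping the leftmost entry strictly greater than the inserted value down to the next row. The recording tableau Q records, in position (i, j), the step at which that cell was added to P.
  Insert 1 (step 1): P = [1];  Q = [1]
  Insert 7 (step 2): P = [1, 7];  Q = [1, 2]
  Insert 4 (step 3): P = [1, 4] / [7];  Q = [1, 2] / [3]
  Insert 6 (step 4): P = [1, 4, 6] / [7];  Q = [1, 2, 4] / [3]
  Insert 2 (step 5): P = [1, 2, 6] / [4] / [7];  Q = [1, 2, 4] / [3] / [5]
  Insert 3 (step 6): P = [1, 2, 3] / [4, 6] / [7];  Q = [1, 2, 4] / [3, 6] / [5]
  Insert 5 (step 7): P = [1, 2, 3, 5] / [4, 6] / [7];  Q = [1, 2, 4, 7] / [3, 6] / [5]
Final shape: (4, 2, 1).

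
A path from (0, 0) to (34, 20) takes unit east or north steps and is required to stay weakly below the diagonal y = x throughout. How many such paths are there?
Number of paths = 137737442716965

By the reflection principle (André's argument), the number of monotone paths to (34, 20) with n ≤ m that never go above y = x is C(54, 34) − C(54, 35) = 321387366339585 − 183649923622620 = 137737442716965.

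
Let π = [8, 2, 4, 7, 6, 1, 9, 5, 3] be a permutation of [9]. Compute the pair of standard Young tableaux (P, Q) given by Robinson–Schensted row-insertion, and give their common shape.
P = [1, 3, 5, 9] / [2, 4] / [6] / [7] / [8];  Q = [1, 3, 4, 7] / [2, 8] / [5] / [6] / [9];  common shape = (4, 2, 1, 1, 1)

Row-insert the values π_1, π_2, … into P one at a time, bumping the leftmost entry strictly greater than the inserted value down to the next row. The recording tableau Q records, in position (i, j), the step at which that cell was added to P.
  Insert 8 (step 1): P = [8];  Q = [1]
  Insert 2 (step 2): P = [2] / [8];  Q = [1] / [2]
  Insert 4 (step 3): P = [2, 4] / [8];  Q = [1, 3] / [2]
  Insert 7 (step 4): P = [2, 4, 7] / [8];  Q = [1, 3, 4] / [2]
  Insert 6 (step 5): P = [2, 4, 6] / [7] / [8];  Q = [1, 3, 4] / [2] / [5]
  Insert 1 (step 6): P = [1, 4, 6] / [2] / [7] / [8];  Q = [1, 3, 4] / [2] / [5] / [6]
  Insert 9 (step 7): P = [1, 4, 6, 9] / [2] / [7] / [8];  Q = [1, 3, 4, 7] / [2] / [5] / [6]
  Insert 5 (step 8): P = [1, 4, 5, 9] / [2, 6] / [7] / [8];  Q = [1, 3, 4, 7] / [2, 8] / [5] / [6]
  Insert 3 (step 9): P = [1, 3, 5, 9] / [2, 4] / [6] / [7] / [8];  Q = [1, 3, 4, 7] / [2, 8] / [5] / [6] / [9]
Final shape: (4, 2, 1, 1, 1).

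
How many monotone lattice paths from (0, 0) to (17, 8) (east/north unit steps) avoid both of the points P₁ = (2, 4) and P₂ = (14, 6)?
Number of paths = 649485

Inclusion–exclusion. Total paths: C(25, 17) = 1081575. Through P₁: C(6, 2)·C(19, 15) = 58140. Through P₂: C(20, 14)·C(5, 3) = 387600. Since P₁ is strictly southwest of P₂, a monotone path through both must visit P₁ then P₂; paths through both = C(6, 2)·C(14, 12)·C(5, 3) = 13650. Avoid both = 1081575 − 58140 − 387600 + 13650 = 649485.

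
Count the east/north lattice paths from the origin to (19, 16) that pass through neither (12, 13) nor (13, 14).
Number of paths = 3165477350

Inclusion–exclusion. Total paths: C(35, 19) = 4059928950. Through P₁: C(25, 12)·C(10, 7) = 624036000. Through P₂: C(27, 13)·C(8, 6) = 561632400. Since P₁ is strictly southwest of P₂, a monotone path through both must visit P₁ then P₂; paths through both = C(25, 12)·C(2, 1)·C(8, 6) = 291216800. Avoid both = 4059928950 − 624036000 − 561632400 + 291216800 = 3165477350.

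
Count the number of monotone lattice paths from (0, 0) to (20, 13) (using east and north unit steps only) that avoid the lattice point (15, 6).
Number of paths = 530189352

Total paths from (0, 0) to (20, 13): C(33, 20) = 573166440. Paths through (15, 6): (paths (0, 0) → (15, 6)) × (paths (15, 6) → (20, 13)) = C(21, 15) · C(12, 5) = 54264 · 792 = 42977088. Avoidance count = 573166440 − 42977088 = 530189352.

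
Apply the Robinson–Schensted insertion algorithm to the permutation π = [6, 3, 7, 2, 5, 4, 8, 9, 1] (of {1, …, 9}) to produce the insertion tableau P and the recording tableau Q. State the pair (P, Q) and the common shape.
P = [1, 4, 8, 9] / [2, 5] / [3, 7] / [6];  Q = [1, 3, 7, 8] / [2, 5] / [4, 6] / [9];  common shape = (4, 2, 2, 1)

Row-insert the values π_1, π_2, … into P one at a time, bumping the leftmost entry strictly greater than the inserted value down to the next row. The recording tableau Q records, in position (i, j), the step at which that cell was added to P.
  Insert 6 (step 1): P = [6];  Q = [1]
  Insert 3 (step 2): P = [3] / [6];  Q = [1] / [2]
  Insert 7 (step 3): P = [3, 7] / [6];  Q = [1, 3] / [2]
  Insert 2 (step 4): P = [2, 7] / [3] / [6];  Q = [1, 3] / [2] / [4]
  Insert 5 (step 5): P = [2, 5] / [3, 7] / [6];  Q = [1, 3] / [2, 5] / [4]
  Insert 4 (step 6): P = [2, 4] / [3, 5] / [6, 7];  Q = [1, 3] / [2, 5] / [4, 6]
  Insert 8 (step 7): P = [2, 4, 8] / [3, 5] / [6, 7];  Q = [1, 3, 7] / [2, 5] / [4, 6]
  Insert 9 (step 8): P = [2, 4, 8, 9] / [3, 5] / [6, 7];  Q = [1, 3, 7, 8] / [2, 5] / [4, 6]
  Insert 1 (step 9): P = [1, 4, 8, 9] / [2, 5] / [3, 7] / [6];  Q = [1, 3, 7, 8] / [2, 5] / [4, 6] / [9]
Final shape: (4, 2, 2, 1).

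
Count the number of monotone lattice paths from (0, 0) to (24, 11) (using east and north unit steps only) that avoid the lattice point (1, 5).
Number of paths = 414375780

Total paths from (0, 0) to (24, 11): C(35, 24) = 417225900. Paths through (1, 5): (paths (0, 0) → (1, 5)) × (paths (1, 5) → (24, 11)) = C(6, 1) · C(29, 23) = 6 · 475020 = 2850120. Avoidance count = 417225900 − 2850120 = 414375780.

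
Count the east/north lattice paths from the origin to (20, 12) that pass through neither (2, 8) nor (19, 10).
Number of paths = 165396720

Inclusion–exclusion. Total paths: C(32, 20) = 225792840. Through P₁: C(10, 2)·C(22, 18) = 329175. Through P₂: C(29, 19)·C(3, 1) = 60090030. Since P₁ is strictly southwest of P₂, a monotone path through both must visit P₁ then P₂; paths through both = C(10, 2)·C(19, 17)·C(3, 1) = 23085. Avoid both = 225792840 − 329175 − 60090030 + 23085 = 165396720.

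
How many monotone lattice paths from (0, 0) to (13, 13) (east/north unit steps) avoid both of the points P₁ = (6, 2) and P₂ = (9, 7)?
Number of paths = 7436408

Inclusion–exclusion. Total paths: C(26, 13) = 10400600. Through P₁: C(8, 6)·C(18, 7) = 891072. Through P₂: C(16, 9)·C(10, 4) = 2402400. Since P₁ is strictly southwest of P₂, a monotone path through both must visit P₁ then P₂; paths through both = C(8, 6)·C(8, 3)·C(10, 4) = 329280. Avoid both = 10400600 − 891072 − 2402400 + 329280 = 7436408.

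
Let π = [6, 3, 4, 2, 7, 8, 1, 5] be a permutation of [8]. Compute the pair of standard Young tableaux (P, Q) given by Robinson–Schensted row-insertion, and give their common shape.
P = [1, 4, 5, 8] / [2, 7] / [3] / [6];  Q = [1, 3, 5, 6] / [2, 8] / [4] / [7];  common shape = (4, 2, 1, 1)

Row-insert the values π_1, π_2, … into P one at a time, bumping the leftmost entry strictly greater than the inserted value down to the next row. The recording tableau Q records, in position (i, j), the step at which that cell was added to P.
  Insert 6 (step 1): P = [6];  Q = [1]
  Insert 3 (step 2): P = [3] / [6];  Q = [1] / [2]
  Insert 4 (step 3): P = [3, 4] / [6];  Q = [1, 3] / [2]
  Insert 2 (step 4): P = [2, 4] / [3] / [6];  Q = [1, 3] / [2] / [4]
  Insert 7 (step 5): P = [2, 4, 7] / [3] / [6];  Q = [1, 3, 5] / [2] / [4]
  Insert 8 (step 6): P = [2, 4, 7, 8] / [3] / [6];  Q = [1, 3, 5, 6] / [2] / [4]
  Insert 1 (step 7): P = [1, 4, 7, 8] / [2] / [3] / [6];  Q = [1, 3, 5, 6] / [2] / [4] / [7]
  Insert 5 (step 8): P = [1, 4, 5, 8] / [2, 7] / [3] / [6];  Q = [1, 3, 5, 6] / [2, 8] / [4] / [7]
Final shape: (4, 2, 1, 1).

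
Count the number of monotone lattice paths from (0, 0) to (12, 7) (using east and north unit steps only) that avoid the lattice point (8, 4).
Number of paths = 33063

Total paths from (0, 0) to (12, 7): C(19, 12) = 50388. Paths through (8, 4): (paths (0, 0) → (8, 4)) × (paths (8, 4) → (12, 7)) = C(12, 8) · C(7, 4) = 495 · 35 = 17325. Avoidance count = 50388 − 17325 = 33063.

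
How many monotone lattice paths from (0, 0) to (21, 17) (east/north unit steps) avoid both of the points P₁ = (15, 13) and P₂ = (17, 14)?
Number of paths = 15568328205

Inclusion–exclusion. Total paths: C(38, 21) = 28781143380. Through P₁: C(28, 15)·C(10, 6) = 7862853600. Through P₂: C(31, 17)·C(7, 4) = 9281388375. Since P₁ is strictly southwest of P₂, a monotone path through both must visit P₁ then P₂; paths through both = C(28, 15)·C(3, 2)·C(7, 4) = 3931426800. Avoid both = 28781143380 − 7862853600 − 9281388375 + 3931426800 = 15568328205.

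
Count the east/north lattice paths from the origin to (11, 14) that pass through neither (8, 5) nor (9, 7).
Number of paths = 3901416

Inclusion–exclusion. Total paths: C(25, 11) = 4457400. Through P₁: C(13, 8)·C(12, 3) = 283140. Through P₂: C(16, 9)·C(9, 2) = 411840. Since P₁ is strictly southwest of P₂, a monotone path through both must visit P₁ then P₂; paths through both = C(13, 8)·C(3, 1)·C(9, 2) = 138996. Avoid both = 4457400 − 283140 − 411840 + 138996 = 3901416.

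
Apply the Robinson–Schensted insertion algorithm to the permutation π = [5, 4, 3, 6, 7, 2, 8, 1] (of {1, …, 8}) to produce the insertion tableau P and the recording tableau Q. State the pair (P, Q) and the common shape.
P = [1, 6, 7, 8] / [2] / [3] / [4] / [5];  Q = [1, 4, 5, 7] / [2] / [3] / [6] / [8];  common shape = (4, 1, 1, 1, 1)

Row-insert the values π_1, π_2, … into P one at a time, bumping the leftmost entry strictly greater than the inserted value down to the next row. The recording tableau Q records, in position (i, j), the step at which that cell was added to P.
  Insert 5 (step 1): P = [5];  Q = [1]
  Insert 4 (step 2): P = [4] / [5];  Q = [1] / [2]
  Insert 3 (step 3): P = [3] / [4] / [5];  Q = [1] / [2] / [3]
  Insert 6 (step 4): P = [3, 6] / [4] / [5];  Q = [1, 4] / [2] / [3]
  Insert 7 (step 5): P = [3, 6, 7] / [4] / [5];  Q = [1, 4, 5] / [2] / [3]
  Insert 2 (step 6): P = [2, 6, 7] / [3] / [4] / [5];  Q = [1, 4, 5] / [2] / [3] / [6]
  Insert 8 (step 7): P = [2, 6, 7, 8] / [3] / [4] / [5];  Q = [1, 4, 5, 7] / [2] / [3] / [6]
  Insert 1 (step 8): P = [1, 6, 7, 8] / [2] / [3] / [4] / [5];  Q = [1, 4, 5, 7] / [2] / [3] / [6] / [8]
Final shape: (4, 1, 1, 1, 1).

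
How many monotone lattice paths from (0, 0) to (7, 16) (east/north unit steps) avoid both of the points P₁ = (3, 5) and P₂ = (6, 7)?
Number of paths = 157157

Inclusion–exclusion. Total paths: C(23, 7) = 245157. Through P₁: C(8, 3)·C(15, 4) = 76440. Through P₂: C(13, 6)·C(10, 1) = 17160. Since P₁ is strictly southwest of P₂, a monotone path through both must visit P₁ then P₂; paths through both = C(8, 3)·C(5, 3)·C(10, 1) = 5600. Avoid both = 245157 − 76440 − 17160 + 5600 = 157157.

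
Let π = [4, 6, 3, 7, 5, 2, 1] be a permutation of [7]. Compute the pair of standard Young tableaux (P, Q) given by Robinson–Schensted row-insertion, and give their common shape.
P = [1, 5, 7] / [2, 6] / [3] / [4];  Q = [1, 2, 4] / [3, 5] / [6] / [7];  common shape = (3, 2, 1, 1)

Row-insert the values π_1, π_2, … into P one at a time, bumping the leftmost entry strictly greater than the inserted value down to the next row. The recording tableau Q records, in position (i, j), the step at which that cell was added to P.
  Insert 4 (step 1): P = [4];  Q = [1]
  Insert 6 (step 2): P = [4, 6];  Q = [1, 2]
  Insert 3 (step 3): P = [3, 6] / [4];  Q = [1, 2] / [3]
  Insert 7 (step 4): P = [3, 6, 7] / [4];  Q = [1, 2, 4] / [3]
  Insert 5 (step 5): P = [3, 5, 7] / [4, 6];  Q = [1, 2, 4] / [3, 5]
  Insert 2 (step 6): P = [2, 5, 7] / [3, 6] / [4];  Q = [1, 2, 4] / [3, 5] / [6]
  Insert 1 (step 7): P = [1, 5, 7] / [2, 6] / [3] / [4];  Q = [1, 2, 4] / [3, 5] / [6] / [7]
Final shape: (3, 2, 1, 1).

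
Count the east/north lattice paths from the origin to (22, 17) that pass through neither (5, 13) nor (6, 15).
Number of paths = 50965468650

Inclusion–exclusion. Total paths: C(39, 22) = 51021117810. Through P₁: C(18, 5)·C(21, 17) = 51279480. Through P₂: C(21, 6)·C(18, 16) = 8302392. Since P₁ is strictly southwest of P₂, a monotone path through both must visit P₁ then P₂; paths through both = C(18, 5)·C(3, 1)·C(18, 16) = 3932712. Avoid both = 51021117810 − 51279480 − 8302392 + 3932712 = 50965468650.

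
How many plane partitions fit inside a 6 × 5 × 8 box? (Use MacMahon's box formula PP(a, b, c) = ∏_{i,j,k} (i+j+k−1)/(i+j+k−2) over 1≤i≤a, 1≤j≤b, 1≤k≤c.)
PP(6, 5, 8) = 7997986868872

Evaluate the triple product over i = 1..6, j = 1..5, k = 1..8. The factors are (2/1) · (3/2) · (4/3) · (5/4) · (6/5) · (7/6) · (8/7) · (9/8) · … (240 factors total). The numerators and denominators telescope so the product is an integer; carrying out the multiplication exactly gives PP(6, 5, 8) = 7997986868872.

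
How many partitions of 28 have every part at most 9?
p(28, parts ≤ 9) = 2194

Use the recurrence p(n, m) = p(n, m−1) + p(n−m, m): either the largest part is < m (count p(n, m−1)) or the largest part is exactly m (remove one copy of m, count p(n−m, m)). With p(0, ·) = 1 this gives p(28, parts ≤ 9) = 2194. (By conjugating Young diagrams, this also counts partitions of 28 into at most 9 parts.)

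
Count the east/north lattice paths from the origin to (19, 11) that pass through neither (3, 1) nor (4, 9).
Number of paths = 33288016

Inclusion–exclusion. Total paths: C(30, 19) = 54627300. Through P₁: C(4, 3)·C(26, 16) = 21246940. Through P₂: C(13, 4)·C(17, 15) = 97240. Since P₁ is strictly southwest of P₂, a monotone path through both must visit P₁ then P₂; paths through both = C(4, 3)·C(9, 1)·C(17, 15) = 4896. Avoid both = 54627300 − 21246940 − 97240 + 4896 = 33288016.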